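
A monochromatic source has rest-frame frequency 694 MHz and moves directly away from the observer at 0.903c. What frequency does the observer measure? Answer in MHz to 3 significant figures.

f_obs ≈ 157 MHz

Relativistic Doppler: f_obs = f_src √((1−β)/(1+β))
= 694 × √(0.097000/1.9030) = 694 × 0.22577 = 157 MHz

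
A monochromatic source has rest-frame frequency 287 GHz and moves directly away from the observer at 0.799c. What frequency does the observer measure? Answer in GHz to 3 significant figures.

Relativistic Doppler: f_obs = f_src √((1−β)/(1+β))
= 287 × √(0.20100/1.7990) = 287 × 0.33426 = 95.9 GHz

f_obs ≈ 95.9 GHz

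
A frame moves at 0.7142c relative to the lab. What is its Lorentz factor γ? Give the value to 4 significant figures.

γ = 1/√(1 − β²) = 1/√(1 − 0.7142²) = 1/√(0.489918) = 1.429

γ ≈ 1.429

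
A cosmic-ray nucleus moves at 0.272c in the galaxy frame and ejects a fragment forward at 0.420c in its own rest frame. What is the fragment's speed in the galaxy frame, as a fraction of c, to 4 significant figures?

u ≈ 0.6211c

Compose boost 2: (0.420 + 0.272)/(1 + 0.420×0.272) = 0.6920/1.11424 = 0.6211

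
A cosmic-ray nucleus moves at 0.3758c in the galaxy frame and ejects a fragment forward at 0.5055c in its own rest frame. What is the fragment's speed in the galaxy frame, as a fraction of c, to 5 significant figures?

u ≈ 0.74061c

Compose boost 2: (0.5055 + 0.3758)/(1 + 0.5055×0.3758) = 0.88130/1.189967 = 0.74061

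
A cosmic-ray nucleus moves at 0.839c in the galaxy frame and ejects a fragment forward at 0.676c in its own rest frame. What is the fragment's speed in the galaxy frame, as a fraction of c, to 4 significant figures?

u ≈ 0.9667c

Compose boost 2: (0.676 + 0.839)/(1 + 0.676×0.839) = 1.515/1.56716 = 0.9667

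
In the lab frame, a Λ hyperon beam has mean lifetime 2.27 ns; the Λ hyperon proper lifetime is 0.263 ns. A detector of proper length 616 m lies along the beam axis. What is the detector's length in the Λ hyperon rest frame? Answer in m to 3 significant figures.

Time dilation ⇒ γ = Δt/τ₀ = 2.27/0.263 = 8.6312
Length contraction: L = L₀/γ = 616/8.6312 = 71.4 m

L ≈ 71.4 m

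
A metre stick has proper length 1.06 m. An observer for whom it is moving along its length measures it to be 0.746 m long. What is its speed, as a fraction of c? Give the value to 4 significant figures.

β ≈ 0.7104

γ = L₀/L = 1.06/0.746 = 1.42091
β = √(1 − 1/γ²) = 0.7104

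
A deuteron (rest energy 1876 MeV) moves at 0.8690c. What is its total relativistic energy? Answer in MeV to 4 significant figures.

E ≈ 3791 MeV

γ = 1/√(1 − 0.8690²) = 2.02097
E = γm₀c² = 2.02097 × 1876 MeV = 3791 MeV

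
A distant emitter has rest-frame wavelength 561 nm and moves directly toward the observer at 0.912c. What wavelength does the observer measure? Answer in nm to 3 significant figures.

Relativistic Doppler: λ_obs = λ_src √((1−β)/(1+β))
= 561 × √(0.088000/1.9120) = 561 × 0.21453 = 120 nm

λ_obs ≈ 120 nm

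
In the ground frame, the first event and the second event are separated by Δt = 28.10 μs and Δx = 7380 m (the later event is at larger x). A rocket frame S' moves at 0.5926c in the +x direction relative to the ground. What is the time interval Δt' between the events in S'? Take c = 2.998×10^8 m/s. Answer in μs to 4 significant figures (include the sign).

γ = 1/√(1 − 0.5926²) = 1.24147
Δt' = γ(Δt − vΔx/c²) = 1.24147 × (28.10 μs − 0.5926×7380 m / (2.998×10^8 m/s))
= 1.24147 × (13.5123 μs) = 16.78 μs

Δt' ≈ 16.78 μs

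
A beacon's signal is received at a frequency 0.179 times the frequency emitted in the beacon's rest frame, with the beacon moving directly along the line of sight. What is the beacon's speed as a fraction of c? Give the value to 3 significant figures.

f_obs/f_src = √((1−β)/(1+β)) = 0.179  ⇒  (1−β)/(1+β) = 0.032041
β = |1 − D²|/(1 + D²) = |1 − 0.032041|/(1 + 0.032041) = 0.938

β ≈ 0.938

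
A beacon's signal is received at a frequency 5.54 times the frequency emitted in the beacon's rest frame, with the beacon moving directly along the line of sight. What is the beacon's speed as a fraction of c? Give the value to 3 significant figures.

β ≈ 0.937

f_obs/f_src = √((1+β)/(1−β)) = 5.54  ⇒  (1+β)/(1−β) = 30.692
β = |1 − D²|/(1 + D²) = |1 − 30.692|/(1 + 30.692) = 0.937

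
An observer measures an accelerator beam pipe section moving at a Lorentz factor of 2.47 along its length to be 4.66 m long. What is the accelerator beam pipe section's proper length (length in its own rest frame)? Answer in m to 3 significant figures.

L₀ ≈ 11.5 m

γ = 2.47 (given)
L₀ = γL = 2.47 × 4.66 = 11.5 m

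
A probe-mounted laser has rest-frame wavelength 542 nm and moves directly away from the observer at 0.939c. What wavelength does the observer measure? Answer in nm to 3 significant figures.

Relativistic Doppler: λ_obs = λ_src √((1+β)/(1−β))
= 542 × √(1.9390/0.061000) = 542 × 5.6380 = 3060 nm

λ_obs ≈ 3060 nm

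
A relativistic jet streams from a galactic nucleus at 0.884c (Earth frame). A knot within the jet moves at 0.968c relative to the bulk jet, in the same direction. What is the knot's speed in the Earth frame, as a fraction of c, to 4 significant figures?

Relativistic velocity addition: u = (u' + v)/(1 + u'v/c²)
= (0.968 + 0.884)/(1 + 0.968×0.884) = 1.852/1.85571 = 0.9980

u ≈ 0.9980c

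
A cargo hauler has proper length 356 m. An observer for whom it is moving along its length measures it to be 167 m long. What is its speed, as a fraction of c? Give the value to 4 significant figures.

γ = L₀/L = 356/167 = 2.13174
β = √(1 − 1/γ²) = 0.8831

β ≈ 0.8831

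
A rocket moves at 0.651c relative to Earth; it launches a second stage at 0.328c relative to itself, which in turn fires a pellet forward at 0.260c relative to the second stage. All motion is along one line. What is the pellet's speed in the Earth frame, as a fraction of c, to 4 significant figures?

u ≈ 0.8818c

Compose boost 2: (0.328 + 0.651)/(1 + 0.328×0.651) = 0.9790/1.21353 = 0.806739
Compose boost 3: (0.260 + 0.806739)/(1 + 0.260×0.806739) = 1.06674/1.20975 = 0.8818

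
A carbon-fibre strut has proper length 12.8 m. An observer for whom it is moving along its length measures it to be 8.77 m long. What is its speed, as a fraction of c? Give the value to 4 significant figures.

β ≈ 0.7284

γ = L₀/L = 12.8/8.77 = 1.45952
β = √(1 − 1/γ²) = 0.7284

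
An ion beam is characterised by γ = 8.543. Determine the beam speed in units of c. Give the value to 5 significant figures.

β = √(1 − 1/γ²) = √(1 − 1/8.543²) = √(0.9862982) = 0.99313

β ≈ 0.99313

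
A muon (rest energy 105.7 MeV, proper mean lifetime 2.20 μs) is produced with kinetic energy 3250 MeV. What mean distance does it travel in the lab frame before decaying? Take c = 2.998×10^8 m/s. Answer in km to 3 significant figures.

d ≈ 20.9 km

γ = 1 + K/(m₀c²) = 1 + 3250/105.7 = 31.747
β = √(1 − 1/γ²) = 0.99950
Dilated lifetime: γτ₀ = 31.747 × 2.20 μs = 69.844 μs
d = βc·γτ₀ = 0.99950 × (2.998×10^8 m/s) × 6.9844×10^-5 s = 20.9 km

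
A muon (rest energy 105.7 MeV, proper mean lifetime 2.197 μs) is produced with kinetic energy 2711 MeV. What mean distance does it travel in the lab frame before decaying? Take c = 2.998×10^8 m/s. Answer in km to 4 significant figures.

d ≈ 17.54 km

γ = 1 + K/(m₀c²) = 1 + 2711/105.7 = 26.6481
β = √(1 − 1/γ²) = 0.999296
Dilated lifetime: γτ₀ = 26.6481 × 2.197 μs = 58.5458 μs
d = βc·γτ₀ = 0.999296 × (2.998×10^8 m/s) × 5.85458×10^-5 s = 17.54 km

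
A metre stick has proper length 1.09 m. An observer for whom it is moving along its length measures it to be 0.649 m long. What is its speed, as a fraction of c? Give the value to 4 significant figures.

β ≈ 0.8034

γ = L₀/L = 1.09/0.649 = 1.67951
β = √(1 − 1/γ²) = 0.8034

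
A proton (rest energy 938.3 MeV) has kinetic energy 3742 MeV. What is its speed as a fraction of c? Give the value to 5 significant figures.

β ≈ 0.97970

γ = 1 + K/(m₀c²) = 1 + 3742/938.3 = 4.988064
β = √(1 − 1/γ²) = 0.97970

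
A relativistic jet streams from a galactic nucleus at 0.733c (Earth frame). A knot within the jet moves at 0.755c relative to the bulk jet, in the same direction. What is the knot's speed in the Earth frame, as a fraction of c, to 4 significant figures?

Relativistic velocity addition: u = (u' + v)/(1 + u'v/c²)
= (0.755 + 0.733)/(1 + 0.755×0.733) = 1.488/1.55341 = 0.9579

u ≈ 0.9579c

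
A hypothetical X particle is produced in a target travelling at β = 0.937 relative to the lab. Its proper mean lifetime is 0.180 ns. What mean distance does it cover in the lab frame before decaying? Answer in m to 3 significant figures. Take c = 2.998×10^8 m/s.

d ≈ 0.145 m

γ = 1/√(1 − 0.937²) = 2.8626
Dilated lifetime: Δt = γτ₀ = 2.8626 × 0.180 ns = 0.51527 ns
d = vΔt = 0.937c × 0.51527 ns = 2.8091×10^8 m/s × 5.1527×10^-10 s = 0.145 m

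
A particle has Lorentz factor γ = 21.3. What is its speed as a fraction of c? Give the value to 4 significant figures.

β ≈ 0.9989

β = √(1 − 1/γ²) = √(1 − 1/21.3²) = √(0.997796) = 0.9989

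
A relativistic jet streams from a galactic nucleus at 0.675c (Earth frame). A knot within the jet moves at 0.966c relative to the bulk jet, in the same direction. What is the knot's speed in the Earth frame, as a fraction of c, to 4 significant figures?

Relativistic velocity addition: u = (u' + v)/(1 + u'v/c²)
= (0.966 + 0.675)/(1 + 0.966×0.675) = 1.641/1.65205 = 0.9933

u ≈ 0.9933c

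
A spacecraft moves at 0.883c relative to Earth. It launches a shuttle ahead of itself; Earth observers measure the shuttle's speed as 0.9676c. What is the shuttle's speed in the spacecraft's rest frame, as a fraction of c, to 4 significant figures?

u' ≈ 0.5810c

Inverse velocity addition: u' = (u − v)/(1 − uv/c²)
= (0.9676 − 0.883)/(1 − 0.9676×0.883) = 0.08460/0.145609 = 0.5810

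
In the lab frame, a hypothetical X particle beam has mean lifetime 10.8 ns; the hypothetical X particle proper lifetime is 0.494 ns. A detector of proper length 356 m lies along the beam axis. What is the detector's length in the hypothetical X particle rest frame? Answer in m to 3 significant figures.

L ≈ 16.3 m

Time dilation ⇒ γ = Δt/τ₀ = 10.8/0.494 = 21.862
Length contraction: L = L₀/γ = 356/21.862 = 16.3 m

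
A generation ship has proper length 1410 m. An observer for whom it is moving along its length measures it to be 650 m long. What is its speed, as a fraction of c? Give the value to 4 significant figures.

β ≈ 0.8874

γ = L₀/L = 1410/650 = 2.16923
β = √(1 − 1/γ²) = 0.8874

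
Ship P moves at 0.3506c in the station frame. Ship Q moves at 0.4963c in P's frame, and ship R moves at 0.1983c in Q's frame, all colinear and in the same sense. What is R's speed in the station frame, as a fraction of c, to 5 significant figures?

Compose boost 2: (0.4963 + 0.3506)/(1 + 0.4963×0.3506) = 0.84690/1.174003 = 0.7213782
Compose boost 3: (0.1983 + 0.7213782)/(1 + 0.1983×0.7213782) = 0.9196782/1.143049 = 0.80458

u ≈ 0.80458c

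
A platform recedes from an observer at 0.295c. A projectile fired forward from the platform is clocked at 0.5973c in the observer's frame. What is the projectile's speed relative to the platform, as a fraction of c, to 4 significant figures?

Inverse velocity addition: u' = (u − v)/(1 − uv/c²)
= (0.5973 − 0.295)/(1 − 0.5973×0.295) = 0.3023/0.823797 = 0.3670

u' ≈ 0.3670c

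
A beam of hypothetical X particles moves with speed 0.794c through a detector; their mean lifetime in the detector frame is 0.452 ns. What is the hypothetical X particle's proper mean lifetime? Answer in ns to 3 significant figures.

τ₀ ≈ 0.275 ns

γ = 1/√(1 − 0.794²) = 1.6450
Proper time: τ₀ = Δt/γ = 0.452/1.6450 = 0.275 ns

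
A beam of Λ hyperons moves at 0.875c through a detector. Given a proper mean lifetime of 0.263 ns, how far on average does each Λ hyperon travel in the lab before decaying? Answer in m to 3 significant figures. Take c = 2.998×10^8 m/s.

d ≈ 0.143 m

γ = 1/√(1 − 0.875²) = 2.0656
Dilated lifetime: Δt = γτ₀ = 2.0656 × 0.263 ns = 0.54325 ns
d = vΔt = 0.875c × 0.54325 ns = 2.6232×10^8 m/s × 5.4325×10^-10 s = 0.143 m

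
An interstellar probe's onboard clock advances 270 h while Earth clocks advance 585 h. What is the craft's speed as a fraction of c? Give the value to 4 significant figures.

β ≈ 0.8871

γ = Δt/τ₀ = 585/270 = 2.16667
β = √(1 − 1/γ²) = √(1 − 1/2.16667²) = 0.8871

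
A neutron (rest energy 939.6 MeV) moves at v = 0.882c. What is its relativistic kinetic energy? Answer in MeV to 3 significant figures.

γ = 1/√(1 − 0.882²) = 2.1220
K = (γ − 1)m₀c² = (2.1220 − 1) × 939.6 MeV = 1.1220 × 939.6 MeV = 1050 MeV

K ≈ 1050 MeV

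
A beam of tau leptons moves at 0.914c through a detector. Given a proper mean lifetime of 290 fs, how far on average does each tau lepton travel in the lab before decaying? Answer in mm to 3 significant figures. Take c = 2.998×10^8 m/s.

d ≈ 0.196 mm

γ = 1/√(1 − 0.914²) = 2.4648
Dilated lifetime: Δt = γτ₀ = 2.4648 × 290 fs = 714.79 fs
d = vΔt = 0.914c × 714.79 fs = 2.7402×10^8 m/s × 7.1479×10^-13 s = 0.196 mm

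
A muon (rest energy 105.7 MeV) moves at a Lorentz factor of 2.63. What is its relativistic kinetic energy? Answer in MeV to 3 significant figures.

γ = 2.63 (given)
K = (γ − 1)m₀c² = (2.63 − 1) × 105.7 MeV = 1.6300 × 105.7 MeV = 172 MeV

K ≈ 172 MeV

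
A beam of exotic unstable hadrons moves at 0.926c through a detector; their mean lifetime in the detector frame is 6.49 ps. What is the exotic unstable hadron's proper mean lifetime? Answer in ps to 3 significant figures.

τ₀ ≈ 2.45 ps

γ = 1/√(1 − 0.926²) = 2.6488
Proper time: τ₀ = Δt/γ = 6.49/2.6488 = 2.45 ps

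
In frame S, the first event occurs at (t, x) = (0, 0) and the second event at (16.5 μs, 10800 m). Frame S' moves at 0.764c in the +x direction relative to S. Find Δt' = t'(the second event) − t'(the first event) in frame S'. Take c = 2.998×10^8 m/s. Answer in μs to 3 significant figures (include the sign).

Δt' ≈ -17.1 μs

γ = 1/√(1 − 0.764²) = 1.5499
Δt' = γ(Δt − vΔx/c²) = 1.5499 × (16.5 μs − 0.764×10800 m / (2.998×10^8 m/s))
= 1.5499 × (-11.022 μs) = -17.1 μs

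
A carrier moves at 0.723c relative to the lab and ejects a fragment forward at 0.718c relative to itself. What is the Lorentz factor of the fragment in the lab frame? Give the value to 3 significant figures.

γ ≈ 3.16

u_lab = (0.718 + 0.723)/(1 + 0.718×0.723) = 1.441/1.51911 = 0.948579
γ = 1/√(1 − 0.948579²) = 3.16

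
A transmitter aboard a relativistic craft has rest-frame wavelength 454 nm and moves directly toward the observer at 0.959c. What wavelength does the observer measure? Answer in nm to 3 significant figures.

Relativistic Doppler: λ_obs = λ_src √((1−β)/(1+β))
= 454 × √(0.041000/1.9590) = 454 × 0.14467 = 65.7 nm

λ_obs ≈ 65.7 nm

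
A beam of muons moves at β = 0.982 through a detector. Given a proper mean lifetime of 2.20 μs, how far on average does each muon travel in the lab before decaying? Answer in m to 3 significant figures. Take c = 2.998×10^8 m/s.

d ≈ 3430 m

γ = 1/√(1 − 0.982²) = 5.2943
Dilated lifetime: Δt = γτ₀ = 5.2943 × 2.20 μs = 11.648 μs
d = vΔt = 0.982c × 11.648 μs = 2.9440×10^8 m/s × 1.1648×10^-5 s = 3430 m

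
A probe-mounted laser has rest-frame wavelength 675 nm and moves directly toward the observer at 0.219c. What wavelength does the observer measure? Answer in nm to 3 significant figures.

λ_obs ≈ 540 nm

Relativistic Doppler: λ_obs = λ_src √((1−β)/(1+β))
= 675 × √(0.78100/1.2190) = 675 × 0.80043 = 540 nm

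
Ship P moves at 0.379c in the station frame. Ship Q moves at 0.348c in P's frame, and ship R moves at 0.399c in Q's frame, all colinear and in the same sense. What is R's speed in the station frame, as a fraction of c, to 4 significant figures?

Compose boost 2: (0.348 + 0.379)/(1 + 0.348×0.379) = 0.7270/1.13189 = 0.642287
Compose boost 3: (0.399 + 0.642287)/(1 + 0.399×0.642287) = 1.04129/1.25627 = 0.8289

u ≈ 0.8289c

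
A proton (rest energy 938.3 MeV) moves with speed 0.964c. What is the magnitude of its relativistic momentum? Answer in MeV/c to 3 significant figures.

γ = 1/√(1 − 0.964²) = 3.7608
p = γβm₀c = 3.7608 × 0.964 × 938.3 MeV/c = 3400 MeV/c

p ≈ 3400 MeV/c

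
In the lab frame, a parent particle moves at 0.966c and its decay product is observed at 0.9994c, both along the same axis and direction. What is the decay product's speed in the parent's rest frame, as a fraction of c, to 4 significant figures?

u' ≈ 0.9659c

Inverse velocity addition: u' = (u − v)/(1 − uv/c²)
= (0.9994 − 0.966)/(1 − 0.9994×0.966) = 0.03340/0.0345796 = 0.9659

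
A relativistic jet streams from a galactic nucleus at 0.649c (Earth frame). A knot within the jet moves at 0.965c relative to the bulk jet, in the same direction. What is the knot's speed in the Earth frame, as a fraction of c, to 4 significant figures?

Relativistic velocity addition: u = (u' + v)/(1 + u'v/c²)
= (0.965 + 0.649)/(1 + 0.965×0.649) = 1.614/1.62628 = 0.9924

u ≈ 0.9924c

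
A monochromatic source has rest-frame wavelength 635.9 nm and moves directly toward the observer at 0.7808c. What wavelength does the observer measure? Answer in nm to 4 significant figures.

λ_obs ≈ 223.1 nm

Relativistic Doppler: λ_obs = λ_src √((1−β)/(1+β))
= 635.9 × √(0.219200/1.78080) = 635.9 × 0.350843 = 223.1 nm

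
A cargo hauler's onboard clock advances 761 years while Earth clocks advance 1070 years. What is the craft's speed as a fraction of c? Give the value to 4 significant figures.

β ≈ 0.7030

γ = Δt/τ₀ = 1070/761 = 1.40604
β = √(1 − 1/γ²) = √(1 − 1/1.40604²) = 0.7030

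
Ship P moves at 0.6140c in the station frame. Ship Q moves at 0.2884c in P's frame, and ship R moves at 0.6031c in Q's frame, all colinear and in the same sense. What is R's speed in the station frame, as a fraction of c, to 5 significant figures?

Compose boost 2: (0.2884 + 0.6140)/(1 + 0.2884×0.6140) = 0.90240/1.177078 = 0.7666444
Compose boost 3: (0.6031 + 0.7666444)/(1 + 0.6031×0.7666444) = 1.369744/1.462363 = 0.93666

u ≈ 0.93666c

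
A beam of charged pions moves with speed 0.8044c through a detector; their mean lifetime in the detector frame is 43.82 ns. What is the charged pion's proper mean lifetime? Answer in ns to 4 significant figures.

γ = 1/√(1 − 0.8044²) = 1.68325
Proper time: τ₀ = Δt/γ = 43.82/1.68325 = 26.03 ns

τ₀ ≈ 26.03 ns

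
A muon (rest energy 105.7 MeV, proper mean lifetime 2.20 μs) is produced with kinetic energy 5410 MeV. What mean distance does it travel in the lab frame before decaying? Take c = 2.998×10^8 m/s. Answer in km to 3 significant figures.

d ≈ 34.4 km

γ = 1 + K/(m₀c²) = 1 + 5410/105.7 = 52.183
β = √(1 − 1/γ²) = 0.99982
Dilated lifetime: γτ₀ = 52.183 × 2.20 μs = 114.80 μs
d = βc·γτ₀ = 0.99982 × (2.998×10^8 m/s) × 0.00011480 s = 34.4 km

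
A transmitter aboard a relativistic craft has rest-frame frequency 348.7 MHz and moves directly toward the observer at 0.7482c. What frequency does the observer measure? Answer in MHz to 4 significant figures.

Relativistic Doppler: f_obs = f_src √((1+β)/(1−β))
= 348.7 × √(1.74820/0.251800) = 348.7 × 2.63492 = 918.8 MHz

f_obs ≈ 918.8 MHz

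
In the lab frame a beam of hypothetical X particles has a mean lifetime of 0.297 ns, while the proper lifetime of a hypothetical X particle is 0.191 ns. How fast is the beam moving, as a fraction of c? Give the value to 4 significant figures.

β ≈ 0.7658

γ = Δt/τ₀ = 0.297/0.191 = 1.55497
β = √(1 − 1/γ²) = √(1 − 1/1.55497²) = 0.7658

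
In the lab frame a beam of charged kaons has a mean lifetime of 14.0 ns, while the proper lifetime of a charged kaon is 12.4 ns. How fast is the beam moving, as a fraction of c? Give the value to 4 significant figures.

γ = Δt/τ₀ = 14.0/12.4 = 1.12903
β = √(1 − 1/γ²) = √(1 − 1/1.12903²) = 0.4642

β ≈ 0.4642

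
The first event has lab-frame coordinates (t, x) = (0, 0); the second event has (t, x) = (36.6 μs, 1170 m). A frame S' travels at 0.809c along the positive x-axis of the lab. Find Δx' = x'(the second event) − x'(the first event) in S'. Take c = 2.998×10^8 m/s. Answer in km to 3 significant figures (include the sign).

Δx' ≈ -13.1 km

γ = 1/√(1 − 0.809²) = 1.7012
Δx' = γ(Δx − vΔt) = 1.7012 × (1170 m − 0.809×(2.998×10^8 m/s)×36.6×10^-6 s)
= 1.7012 × (-7706.9 m) = -13.1 km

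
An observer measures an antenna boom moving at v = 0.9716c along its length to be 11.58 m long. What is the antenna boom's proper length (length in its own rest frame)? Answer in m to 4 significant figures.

γ = 1/√(1 − 0.9716²) = 4.22602
L₀ = γL = 4.22602 × 11.58 = 48.94 m

L₀ ≈ 48.94 m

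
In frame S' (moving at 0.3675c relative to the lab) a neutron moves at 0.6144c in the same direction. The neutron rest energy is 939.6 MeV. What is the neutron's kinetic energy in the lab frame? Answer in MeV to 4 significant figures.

u_lab = (0.6144 + 0.3675)/(1 + 0.6144×0.3675) = 0.8010331
γ = 1/√(1 − 0.8010331²) = 1.67051
K = (γ − 1)m₀c² = (1.67051 − 1) × 939.6 = 0.670509 × 939.6 = 630.0 MeV

K ≈ 630.0 MeV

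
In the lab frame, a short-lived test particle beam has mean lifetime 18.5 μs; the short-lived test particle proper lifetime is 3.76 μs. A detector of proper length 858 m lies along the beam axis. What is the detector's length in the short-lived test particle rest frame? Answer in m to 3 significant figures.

L ≈ 174 m

Time dilation ⇒ γ = Δt/τ₀ = 18.5/3.76 = 4.9202
Length contraction: L = L₀/γ = 858/4.9202 = 174 m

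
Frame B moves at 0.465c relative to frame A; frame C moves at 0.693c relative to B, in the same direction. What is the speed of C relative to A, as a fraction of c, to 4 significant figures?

Compose boost 2: (0.693 + 0.465)/(1 + 0.693×0.465) = 1.158/1.32225 = 0.8758

u ≈ 0.8758c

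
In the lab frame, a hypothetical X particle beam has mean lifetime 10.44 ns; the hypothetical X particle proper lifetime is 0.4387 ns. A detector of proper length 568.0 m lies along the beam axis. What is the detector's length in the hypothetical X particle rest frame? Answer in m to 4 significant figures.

L ≈ 23.87 m

Time dilation ⇒ γ = Δt/τ₀ = 10.44/0.4387 = 23.7976
Length contraction: L = L₀/γ = 568.0/23.7976 = 23.87 m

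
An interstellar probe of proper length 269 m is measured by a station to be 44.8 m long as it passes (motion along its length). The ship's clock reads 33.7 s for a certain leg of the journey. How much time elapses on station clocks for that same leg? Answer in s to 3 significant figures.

Length contraction ⇒ γ = L₀/L = 269/44.8 = 6.0045
Time dilation: Δt = γτ₀ = 6.0045 × 33.7 s = 202 s

Δt ≈ 202 s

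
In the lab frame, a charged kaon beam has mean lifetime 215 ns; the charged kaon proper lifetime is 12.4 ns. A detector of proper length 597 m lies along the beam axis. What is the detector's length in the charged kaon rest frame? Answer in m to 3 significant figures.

Time dilation ⇒ γ = Δt/τ₀ = 215/12.4 = 17.339
Length contraction: L = L₀/γ = 597/17.339 = 34.4 m

L ≈ 34.4 m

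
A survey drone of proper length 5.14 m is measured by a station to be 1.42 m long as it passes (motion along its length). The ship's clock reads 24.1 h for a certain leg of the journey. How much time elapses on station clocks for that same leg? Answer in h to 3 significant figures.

Length contraction ⇒ γ = L₀/L = 5.14/1.42 = 3.6197
Time dilation: Δt = γτ₀ = 3.6197 × 24.1 h = 87.2 h

Δt ≈ 87.2 h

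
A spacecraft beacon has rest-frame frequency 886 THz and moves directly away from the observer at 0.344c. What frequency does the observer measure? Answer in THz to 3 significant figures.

Relativistic Doppler: f_obs = f_src √((1−β)/(1+β))
= 886 × √(0.65600/1.3440) = 886 × 0.69864 = 619 THz

f_obs ≈ 619 THz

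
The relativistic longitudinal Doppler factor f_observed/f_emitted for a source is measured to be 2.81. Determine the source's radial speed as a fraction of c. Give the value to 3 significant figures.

f_obs/f_src = √((1+β)/(1−β)) = 2.81  ⇒  (1+β)/(1−β) = 7.8961
β = |1 − D²|/(1 + D²) = |1 − 7.8961|/(1 + 7.8961) = 0.775

β ≈ 0.775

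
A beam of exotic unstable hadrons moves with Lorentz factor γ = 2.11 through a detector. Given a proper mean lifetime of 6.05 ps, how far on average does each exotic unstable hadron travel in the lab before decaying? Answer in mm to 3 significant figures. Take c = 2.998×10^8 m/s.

d ≈ 3.37 mm

β = √(1 − 1/γ²) = √(1 − 1/2.11²) = 0.88056
Dilated lifetime: Δt = γτ₀ = 2.11 × 6.05 ps = 12.765 ps
d = vΔt = 0.88056c × 12.765 ps = 2.6399×10^8 m/s × 1.2765×10^-11 s = 3.37 mm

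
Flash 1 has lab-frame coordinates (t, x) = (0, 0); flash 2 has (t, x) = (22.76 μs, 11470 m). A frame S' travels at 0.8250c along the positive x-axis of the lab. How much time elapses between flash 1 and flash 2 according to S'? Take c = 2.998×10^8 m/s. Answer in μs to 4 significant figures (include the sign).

γ = 1/√(1 − 0.8250²) = 1.76950
Δt' = γ(Δt − vΔx/c²) = 1.76950 × (22.76 μs − 0.8250×11470 m / (2.998×10^8 m/s))
= 1.76950 × (-8.80354 μs) = -15.58 μs

Δt' ≈ -15.58 μs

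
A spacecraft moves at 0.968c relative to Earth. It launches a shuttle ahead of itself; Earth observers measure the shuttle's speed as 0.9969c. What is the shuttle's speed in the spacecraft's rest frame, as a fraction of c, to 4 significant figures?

u' ≈ 0.8257c

Inverse velocity addition: u' = (u − v)/(1 − uv/c²)
= (0.9969 − 0.968)/(1 − 0.9969×0.968) = 0.02890/0.0350008 = 0.8257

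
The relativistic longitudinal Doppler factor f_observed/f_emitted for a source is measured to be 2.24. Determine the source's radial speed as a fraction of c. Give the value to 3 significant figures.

f_obs/f_src = √((1+β)/(1−β)) = 2.24  ⇒  (1+β)/(1−β) = 5.0176
β = |1 − D²|/(1 + D²) = |1 − 5.0176|/(1 + 5.0176) = 0.668

β ≈ 0.668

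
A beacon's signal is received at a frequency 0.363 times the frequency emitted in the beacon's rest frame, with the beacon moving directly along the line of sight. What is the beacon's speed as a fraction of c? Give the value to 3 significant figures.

f_obs/f_src = √((1−β)/(1+β)) = 0.363  ⇒  (1−β)/(1+β) = 0.13177
β = |1 − D²|/(1 + D²) = |1 − 0.13177|/(1 + 0.13177) = 0.767

β ≈ 0.767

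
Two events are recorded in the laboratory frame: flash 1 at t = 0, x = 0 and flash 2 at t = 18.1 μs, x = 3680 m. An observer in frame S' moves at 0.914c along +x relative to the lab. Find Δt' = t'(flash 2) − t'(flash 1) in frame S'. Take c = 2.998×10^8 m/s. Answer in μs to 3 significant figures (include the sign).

Δt' ≈ 17.0 μs

γ = 1/√(1 − 0.914²) = 2.4648
Δt' = γ(Δt − vΔx/c²) = 2.4648 × (18.1 μs − 0.914×3680 m / (2.998×10^8 m/s))
= 2.4648 × (6.8808 μs) = 17.0 μs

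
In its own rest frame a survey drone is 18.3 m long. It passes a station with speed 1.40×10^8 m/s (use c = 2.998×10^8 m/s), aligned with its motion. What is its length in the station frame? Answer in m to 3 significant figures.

L ≈ 16.2 m

β = v/c = 1.40×10^8 / 2.998×10^8 = 0.46698
γ = 1/√(1 − 0.46698²) = 1.1309
Length contraction: L = L₀/γ = 18.3/1.1309 = 16.2 m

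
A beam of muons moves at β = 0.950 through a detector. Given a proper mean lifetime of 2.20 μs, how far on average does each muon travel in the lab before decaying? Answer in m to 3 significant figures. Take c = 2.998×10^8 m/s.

γ = 1/√(1 − 0.950²) = 3.2026
Dilated lifetime: Δt = γτ₀ = 3.2026 × 2.20 μs = 7.0456 μs
d = vΔt = 0.950c × 7.0456 μs = 2.8481×10^8 m/s × 7.0456×10^-6 s = 2010 m

d ≈ 2010 m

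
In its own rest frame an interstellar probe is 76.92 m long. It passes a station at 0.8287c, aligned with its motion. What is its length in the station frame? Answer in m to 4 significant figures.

γ = 1/√(1 − 0.8287²) = 1.78669
Length contraction: L = L₀/γ = 76.92/1.78669 = 43.05 m

L ≈ 43.05 m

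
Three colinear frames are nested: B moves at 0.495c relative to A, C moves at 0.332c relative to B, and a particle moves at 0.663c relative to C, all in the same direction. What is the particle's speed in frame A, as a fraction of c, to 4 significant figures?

u ≈ 0.9336c

Compose boost 2: (0.332 + 0.495)/(1 + 0.332×0.495) = 0.8270/1.16434 = 0.710274
Compose boost 3: (0.663 + 0.710274)/(1 + 0.663×0.710274) = 1.37327/1.47091 = 0.9336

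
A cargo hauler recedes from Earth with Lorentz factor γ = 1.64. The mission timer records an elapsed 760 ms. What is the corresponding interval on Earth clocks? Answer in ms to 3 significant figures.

γ = 1.64 (given)
Time dilation: Δt = γτ₀ = 1.64 × 760 ms = 1250 ms

Δt ≈ 1250 ms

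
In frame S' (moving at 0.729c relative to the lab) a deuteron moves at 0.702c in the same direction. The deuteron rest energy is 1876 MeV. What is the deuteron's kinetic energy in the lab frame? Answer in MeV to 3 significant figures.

u_lab = (0.702 + 0.729)/(1 + 0.702×0.729) = 0.946580
γ = 1/√(1 − 0.946580²) = 3.1011
K = (γ − 1)m₀c² = (3.1011 − 1) × 1876 = 2.1011 × 1876 = 3940 MeV

K ≈ 3940 MeV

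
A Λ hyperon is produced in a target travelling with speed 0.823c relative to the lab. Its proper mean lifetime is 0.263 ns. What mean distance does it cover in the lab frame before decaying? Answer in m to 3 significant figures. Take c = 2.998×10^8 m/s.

γ = 1/√(1 − 0.823²) = 1.7604
Dilated lifetime: Δt = γτ₀ = 1.7604 × 0.263 ns = 0.46299 ns
d = vΔt = 0.823c × 0.46299 ns = 2.4674×10^8 m/s × 4.6299×10^-10 s = 0.114 m

d ≈ 0.114 m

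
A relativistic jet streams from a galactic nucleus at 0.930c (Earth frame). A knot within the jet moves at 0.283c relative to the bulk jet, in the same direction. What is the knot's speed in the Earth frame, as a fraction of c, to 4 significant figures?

u ≈ 0.9603c

Relativistic velocity addition: u = (u' + v)/(1 + u'v/c²)
= (0.283 + 0.930)/(1 + 0.283×0.930) = 1.213/1.26319 = 0.9603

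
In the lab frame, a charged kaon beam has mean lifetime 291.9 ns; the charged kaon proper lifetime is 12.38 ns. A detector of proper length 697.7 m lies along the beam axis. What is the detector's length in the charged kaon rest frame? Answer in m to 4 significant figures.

L ≈ 29.59 m

Time dilation ⇒ γ = Δt/τ₀ = 291.9/12.38 = 23.5784
Length contraction: L = L₀/γ = 697.7/23.5784 = 29.59 m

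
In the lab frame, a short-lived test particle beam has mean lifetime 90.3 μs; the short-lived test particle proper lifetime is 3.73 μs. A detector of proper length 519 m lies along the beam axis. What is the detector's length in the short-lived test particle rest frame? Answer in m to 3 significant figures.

L ≈ 21.4 m

Time dilation ⇒ γ = Δt/τ₀ = 90.3/3.73 = 24.209
Length contraction: L = L₀/γ = 519/24.209 = 21.4 m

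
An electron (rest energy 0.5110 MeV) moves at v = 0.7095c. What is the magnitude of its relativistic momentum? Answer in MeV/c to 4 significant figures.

p ≈ 0.5145 MeV/c

γ = 1/√(1 − 0.7095²) = 1.41903
p = γβm₀c = 1.41903 × 0.7095 × 0.5110 MeV/c = 0.5145 MeV/c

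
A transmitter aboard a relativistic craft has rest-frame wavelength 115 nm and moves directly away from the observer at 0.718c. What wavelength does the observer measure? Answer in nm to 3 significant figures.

Relativistic Doppler: λ_obs = λ_src √((1+β)/(1−β))
= 115 × √(1.7180/0.28200) = 115 × 2.4682 = 284 nm

λ_obs ≈ 284 nm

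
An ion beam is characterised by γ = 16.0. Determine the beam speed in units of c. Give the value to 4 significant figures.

β = √(1 − 1/γ²) = √(1 − 1/16.0²) = √(0.996094) = 0.9980

β ≈ 0.9980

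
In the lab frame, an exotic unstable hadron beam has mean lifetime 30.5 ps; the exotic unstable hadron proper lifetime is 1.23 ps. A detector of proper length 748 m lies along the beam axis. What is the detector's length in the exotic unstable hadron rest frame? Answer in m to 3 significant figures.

L ≈ 30.2 m

Time dilation ⇒ γ = Δt/τ₀ = 30.5/1.23 = 24.797
Length contraction: L = L₀/γ = 748/24.797 = 30.2 m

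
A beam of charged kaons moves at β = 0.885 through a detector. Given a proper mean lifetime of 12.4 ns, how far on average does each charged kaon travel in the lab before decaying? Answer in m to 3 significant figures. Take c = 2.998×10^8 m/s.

γ = 1/√(1 − 0.885²) = 2.1478
Dilated lifetime: Δt = γτ₀ = 2.1478 × 12.4 ns = 26.633 ns
d = vΔt = 0.885c × 26.633 ns = 2.6532×10^8 m/s × 2.6633×10^-8 s = 7.07 m

d ≈ 7.07 m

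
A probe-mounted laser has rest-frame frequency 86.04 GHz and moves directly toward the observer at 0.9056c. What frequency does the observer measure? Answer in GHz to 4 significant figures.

Relativistic Doppler: f_obs = f_src √((1+β)/(1−β))
= 86.04 × √(1.90560/0.0944000) = 86.04 × 4.49293 = 386.6 GHz

f_obs ≈ 386.6 GHz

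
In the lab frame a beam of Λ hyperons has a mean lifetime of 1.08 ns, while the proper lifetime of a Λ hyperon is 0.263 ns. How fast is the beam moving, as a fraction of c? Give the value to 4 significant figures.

β ≈ 0.9699

γ = Δt/τ₀ = 1.08/0.263 = 4.10646
β = √(1 − 1/γ²) = √(1 − 1/4.10646²) = 0.9699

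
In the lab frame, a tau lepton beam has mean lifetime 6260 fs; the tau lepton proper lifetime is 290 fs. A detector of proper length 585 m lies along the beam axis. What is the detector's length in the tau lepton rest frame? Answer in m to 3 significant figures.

Time dilation ⇒ γ = Δt/τ₀ = 6260/290 = 21.586
Length contraction: L = L₀/γ = 585/21.586 = 27.1 m

L ≈ 27.1 m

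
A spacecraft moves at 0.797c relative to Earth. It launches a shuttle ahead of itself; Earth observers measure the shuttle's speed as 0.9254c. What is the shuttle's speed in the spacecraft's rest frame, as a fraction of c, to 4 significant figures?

u' ≈ 0.4892c

Inverse velocity addition: u' = (u − v)/(1 − uv/c²)
= (0.9254 − 0.797)/(1 − 0.9254×0.797) = 0.1284/0.262456 = 0.4892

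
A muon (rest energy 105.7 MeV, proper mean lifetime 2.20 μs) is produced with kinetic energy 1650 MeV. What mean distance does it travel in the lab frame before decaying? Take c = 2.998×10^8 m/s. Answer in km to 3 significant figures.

d ≈ 10.9 km

γ = 1 + K/(m₀c²) = 1 + 1650/105.7 = 16.610
β = √(1 − 1/γ²) = 0.99819
Dilated lifetime: γτ₀ = 16.610 × 2.20 μs = 36.542 μs
d = βc·γτ₀ = 0.99819 × (2.998×10^8 m/s) × 3.6542×10^-5 s = 10.9 km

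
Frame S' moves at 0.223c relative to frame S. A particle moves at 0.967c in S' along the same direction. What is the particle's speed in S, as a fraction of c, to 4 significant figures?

Relativistic velocity addition: u = (u' + v)/(1 + u'v/c²)
= (0.967 + 0.223)/(1 + 0.967×0.223) = 1.190/1.21564 = 0.9789

u ≈ 0.9789c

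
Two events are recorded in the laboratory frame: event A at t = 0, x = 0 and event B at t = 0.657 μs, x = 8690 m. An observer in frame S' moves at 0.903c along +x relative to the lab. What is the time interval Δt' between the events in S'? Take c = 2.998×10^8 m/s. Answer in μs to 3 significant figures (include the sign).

Δt' ≈ -59.4 μs

γ = 1/√(1 − 0.903²) = 2.3275
Δt' = γ(Δt − vΔx/c²) = 2.3275 × (0.657 μs − 0.903×8690 m / (2.998×10^8 m/s))
= 2.3275 × (-25.517 μs) = -59.4 μs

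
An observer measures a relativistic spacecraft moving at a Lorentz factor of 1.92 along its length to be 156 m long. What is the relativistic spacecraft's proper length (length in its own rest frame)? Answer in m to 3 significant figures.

γ = 1.92 (given)
L₀ = γL = 1.92 × 156 = 300 m

L₀ ≈ 300 m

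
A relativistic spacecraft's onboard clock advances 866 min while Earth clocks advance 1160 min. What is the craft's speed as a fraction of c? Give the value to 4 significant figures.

γ = Δt/τ₀ = 1160/866 = 1.33949
β = √(1 − 1/γ²) = √(1 − 1/1.33949²) = 0.6653

β ≈ 0.6653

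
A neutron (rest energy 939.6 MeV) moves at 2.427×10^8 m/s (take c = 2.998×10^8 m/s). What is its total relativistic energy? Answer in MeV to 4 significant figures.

β = v/c = 2.427×10^8 / 2.998×10^8 = 0.809540
γ = 1/√(1 − 0.809540²) = 1.70339
E = γm₀c² = 1.70339 × 939.6 MeV = 1601 MeV

E ≈ 1601 MeV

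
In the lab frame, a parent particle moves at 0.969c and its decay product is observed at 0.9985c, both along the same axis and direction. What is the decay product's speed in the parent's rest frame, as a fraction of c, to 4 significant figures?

Inverse velocity addition: u' = (u − v)/(1 − uv/c²)
= (0.9985 − 0.969)/(1 − 0.9985×0.969) = 0.02950/0.0324535 = 0.9090

u' ≈ 0.9090c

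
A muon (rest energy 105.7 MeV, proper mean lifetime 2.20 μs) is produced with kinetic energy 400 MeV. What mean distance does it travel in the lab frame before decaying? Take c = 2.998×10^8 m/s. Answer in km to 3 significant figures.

d ≈ 3.09 km

γ = 1 + K/(m₀c²) = 1 + 400/105.7 = 4.7843
β = √(1 − 1/γ²) = 0.97791
Dilated lifetime: γτ₀ = 4.7843 × 2.20 μs = 10.525 μs
d = βc·γτ₀ = 0.97791 × (2.998×10^8 m/s) × 1.0525×10^-5 s = 3.09 km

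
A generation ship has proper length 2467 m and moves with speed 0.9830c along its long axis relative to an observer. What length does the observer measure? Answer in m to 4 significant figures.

γ = 1/√(1 − 0.9830²) = 5.44646
Length contraction: L = L₀/γ = 2467/5.44646 = 453.0 m

L ≈ 453.0 m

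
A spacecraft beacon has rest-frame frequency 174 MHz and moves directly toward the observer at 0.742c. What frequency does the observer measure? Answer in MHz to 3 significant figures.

Relativistic Doppler: f_obs = f_src √((1+β)/(1−β))
= 174 × √(1.7420/0.25800) = 174 × 2.5984 = 452 MHz

f_obs ≈ 452 MHz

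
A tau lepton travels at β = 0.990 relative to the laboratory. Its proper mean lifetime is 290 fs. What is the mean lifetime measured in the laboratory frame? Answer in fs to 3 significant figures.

γ = 1/√(1 − 0.990²) = 7.0888
Time dilation: Δt = γτ₀ = 7.0888 × 290 fs = 2060 fs

Δt ≈ 2060 fs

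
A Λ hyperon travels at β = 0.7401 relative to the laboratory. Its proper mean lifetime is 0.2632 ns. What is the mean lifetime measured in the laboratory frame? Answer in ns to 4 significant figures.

Δt ≈ 0.3914 ns

γ = 1/√(1 − 0.7401²) = 1.48700
Time dilation: Δt = γτ₀ = 1.48700 × 0.2632 ns = 0.3914 ns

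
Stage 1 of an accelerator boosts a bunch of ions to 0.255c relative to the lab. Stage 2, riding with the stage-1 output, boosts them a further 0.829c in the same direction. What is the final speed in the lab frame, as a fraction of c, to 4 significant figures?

Compose boost 2: (0.829 + 0.255)/(1 + 0.829×0.255) = 1.084/1.21139 = 0.8948

u ≈ 0.8948c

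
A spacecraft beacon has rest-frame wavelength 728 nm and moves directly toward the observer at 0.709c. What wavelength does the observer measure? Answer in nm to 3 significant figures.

λ_obs ≈ 300 nm

Relativistic Doppler: λ_obs = λ_src √((1−β)/(1+β))
= 728 × √(0.29100/1.7090) = 728 × 0.41264 = 300 nm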